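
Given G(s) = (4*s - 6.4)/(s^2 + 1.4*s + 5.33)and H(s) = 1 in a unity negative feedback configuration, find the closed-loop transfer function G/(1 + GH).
Closed-loop T = G/(1+GH).
Numerator: G_num * H_den = 4*s - 6.4.
Denominator: G_den * H_den + G_num * H_num = (s^2 + 1.4*s + 5.33) + (4*s - 6.4) = s^2 + 5.4*s - 1.07.
T(s) = (4*s - 6.4)/(s^2 + 5.4*s - 1.07)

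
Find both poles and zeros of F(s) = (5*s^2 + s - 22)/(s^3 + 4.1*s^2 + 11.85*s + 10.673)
Set denominator = 0: s^3 + 4.1*s^2 + 11.85*s + 10.673 = (s + 1.3)(s^2 + 2.8*s + 8.21) = 0 → Poles: -1.3, -1.4 + 2.5j, -1.4 - 2.5j
Set numerator = 0: 5*s^2 + s - 22 = 5*(s + 2.2)(s - 2) = 0 → Zeros: -2.2, 2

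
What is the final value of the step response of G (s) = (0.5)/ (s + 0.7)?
FVT: lim_{t→∞} y(t) = lim_{s→0} s*Y(s) where Y(s) = G(s)/s.
= lim_{s→0} G(s) = G(0) = num(0)/den(0) = 0.5/0.7 = 0.7143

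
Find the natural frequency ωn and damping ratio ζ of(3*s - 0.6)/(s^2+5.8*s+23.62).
Underdamped: complex pole -2.9 + 3.9j. ωn = |pole| = 4.86, ζ = -Re(pole)/ωn = 0.5967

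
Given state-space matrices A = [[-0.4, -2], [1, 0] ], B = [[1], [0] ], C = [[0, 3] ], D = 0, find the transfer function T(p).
T(p) = C(pI - A)⁻¹B + D.
Characteristic polynomial det(pI - A) = p^2 + 0.4*p + 2.
Numerator from C·adj(pI-A)·B + D·det(pI-A) = 3.
T(p) = (3)/(p^2 + 0.4*p + 2)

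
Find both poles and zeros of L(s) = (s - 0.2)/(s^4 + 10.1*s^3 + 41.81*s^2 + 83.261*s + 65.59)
Set denominator = 0: s^4 + 10.1*s^3 + 41.81*s^2 + 83.261*s + 65.59 = (s + 2.5)(s + 2.8)(s^2 + 4.8*s + 9.37) = 0 → Poles: -2.4 + 1.9j, -2.4 - 1.9j, -2.5, -2.8
Set numerator = 0: s - 0.2 = 0 → Zeros: 0.2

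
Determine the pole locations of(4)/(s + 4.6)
Set denominator = 0: s + 4.6 = 0 → Poles: -4.6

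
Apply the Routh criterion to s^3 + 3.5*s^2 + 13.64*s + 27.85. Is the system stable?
Routh array:
s^3: [1, 13.64]; s^2: [3.5, 27.85]; s^1: [5.68286]; s^0: [27.85]
First column: [1, 3.5, 5.68286, 27.85]. Sign changes = 0.
Yes, stable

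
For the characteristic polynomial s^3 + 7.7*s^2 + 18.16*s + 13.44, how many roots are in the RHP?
s^3 + 7.7*s^2 + 18.16*s + 13.44 = (s + 4)(s + 2.1)(s + 1.6). Poles: -1.6, -2.1, -4. RHP poles (Re>0): 0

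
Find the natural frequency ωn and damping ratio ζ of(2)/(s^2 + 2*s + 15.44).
Underdamped: complex pole -1 + 3.8j. ωn = |pole| = 3.929, ζ = -Re(pole)/ωn = 0.2545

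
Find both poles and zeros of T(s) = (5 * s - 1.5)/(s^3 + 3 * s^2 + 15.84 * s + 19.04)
Set denominator = 0: s^3 + 3*s^2 + 15.84*s + 19.04 = (s + 1.4)(s^2 + 1.6*s + 13.6) = 0 → Poles: -0.8 + 3.6j, -0.8 - 3.6j, -1.4
Set numerator = 0: 5*s - 1.5 = 0 → Zeros: 0.3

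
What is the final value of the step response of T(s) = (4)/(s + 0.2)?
FVT: lim_{t→∞} y(t) = lim_{s→0} s*Y(s) where Y(s) = T(s)/s.
= lim_{s→0} T(s) = T(0) = num(0)/den(0) = 4/0.2 = 20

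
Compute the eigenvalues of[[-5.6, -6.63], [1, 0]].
Eigenvalues solve det(λI - A) = 0.
Characteristic polynomial: λ^2 + 5.6*λ + 6.63 = 0.
Factor: (λ + 3.9)(λ + 1.7) = 0.
Roots: -1.7, -3.9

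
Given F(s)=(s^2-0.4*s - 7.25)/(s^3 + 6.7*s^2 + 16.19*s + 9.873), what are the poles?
Set denominator = 0: s^3 + 6.7*s^2 + 16.19*s + 9.873 = (s + 0.9)(s^2 + 5.8*s + 10.97) = 0 → Poles: -0.9, -2.9 + 1.6j, -2.9 - 1.6j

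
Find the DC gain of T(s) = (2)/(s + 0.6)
DC gain = T(0) = num(0)/den(0) = 2/0.6 = 3.333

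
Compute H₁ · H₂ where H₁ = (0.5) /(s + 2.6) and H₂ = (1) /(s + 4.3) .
Series: H = H₁ · H₂ = (n₁·n₂)/(d₁·d₂).
Num: n₁·n₂ = 0.5. Den: d₁·d₂ = s^2 + 6.9*s + 11.18.
H(s) = (0.5)/(s^2 + 6.9*s + 11.18)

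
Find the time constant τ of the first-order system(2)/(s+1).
First-order system: τ = -1/pole. Pole = -1. τ = -1/(-1) = 1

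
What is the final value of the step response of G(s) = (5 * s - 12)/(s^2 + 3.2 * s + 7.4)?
FVT: lim_{t→∞} y(t) = lim_{s→0} s*Y(s) where Y(s) = G(s)/s.
= lim_{s→0} G(s) = G(0) = num(0)/den(0) = -12/7.4 = -1.622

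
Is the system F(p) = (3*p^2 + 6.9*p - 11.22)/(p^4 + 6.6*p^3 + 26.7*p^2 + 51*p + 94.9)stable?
Denominator: p^4 + 6.6*p^3 + 26.7*p^2 + 51*p + 94.9 = (p^2 + 5.6*p + 14.6)(p^2 + p + 6.5). Poles: -0.5 + 2.5j, -0.5 - 2.5j, -2.8 + 2.6j, -2.8 - 2.6j. All Re(p)<0: Yes (stable)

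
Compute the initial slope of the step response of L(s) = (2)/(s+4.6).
IVT: y'(0⁺) = lim_{s→∞} s²·Y(s) = lim_{s→∞} s·L(s).
deg(num) = 0, deg(den) = 1, relative degree = 1, so s·L(s) → (leading num)/(leading den) = 2/1 = 2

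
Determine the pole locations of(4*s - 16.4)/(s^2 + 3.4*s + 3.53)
Set denominator = 0: s^2 + 3.4*s + 3.53 = 0 → Poles: -1.7 + 0.8j, -1.7 - 0.8j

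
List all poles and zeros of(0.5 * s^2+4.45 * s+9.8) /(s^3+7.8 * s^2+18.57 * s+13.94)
Set denominator = 0: s^3 + 7.8*s^2 + 18.57*s + 13.94 = (s + 4.1)(s + 2)(s + 1.7) = 0 → Poles: -1.7, -2, -4.1
Set numerator = 0: 0.5*s^2 + 4.45*s + 9.8 = 0.5*(s + 4)(s + 4.9) = 0 → Zeros: -4, -4.9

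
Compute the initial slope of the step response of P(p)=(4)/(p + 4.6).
IVT: y'(0⁺) = lim_{p→∞} p²·Y(p) = lim_{p→∞} p·P(p).
deg(num) = 0, deg(den) = 1, relative degree = 1, so p·P(p) → (leading num)/(leading den) = 4/1 = 4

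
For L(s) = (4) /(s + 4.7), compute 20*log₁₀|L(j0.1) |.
Substitute s = j*0.1: L(j0.1) = 0.850679 - 0.0180995j.
|L(j0.1)| = sqrt(Re² + Im²) = 0.8509.
20*log₁₀(0.8509) = -1.40 dB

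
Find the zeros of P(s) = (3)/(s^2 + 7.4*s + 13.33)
Numerator is a nonzero constant (3) → Zeros: none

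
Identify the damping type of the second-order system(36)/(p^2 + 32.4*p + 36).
Standard form: ωn²/(p²+2ζωn·p+ωn²) gives ωn=6, ζ=2.7.
Overdamped (ζ = 2.7 > 1)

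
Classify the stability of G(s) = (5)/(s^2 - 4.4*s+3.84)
Denominator: s^2 - 4.4*s + 3.84 = (s - 3.2)(s - 1.2). Poles: 1.2, 3.2. Unstable (2 pole(s) in RHP)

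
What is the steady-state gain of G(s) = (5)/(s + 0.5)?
DC gain = G(0) = num(0)/den(0) = 5/0.5 = 10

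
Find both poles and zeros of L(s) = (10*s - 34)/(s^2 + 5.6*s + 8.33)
Set denominator = 0: s^2 + 5.6*s + 8.33 = 0 → Poles: -2.8 + 0.7j, -2.8 - 0.7j
Set numerator = 0: 10*s - 34 = 0 → Zeros: 3.4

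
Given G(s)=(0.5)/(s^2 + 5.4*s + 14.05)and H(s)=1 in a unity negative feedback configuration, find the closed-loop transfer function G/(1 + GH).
Closed-loop T = G/(1+GH).
Numerator: G_num * H_den = 0.5.
Denominator: G_den * H_den + G_num * H_num = (s^2 + 5.4*s + 14.05) + (0.5) = s^2 + 5.4*s + 14.55.
T(s) = (0.5)/(s^2 + 5.4*s + 14.55)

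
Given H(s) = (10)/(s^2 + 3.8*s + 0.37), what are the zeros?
Numerator is a nonzero constant (10) → Zeros: none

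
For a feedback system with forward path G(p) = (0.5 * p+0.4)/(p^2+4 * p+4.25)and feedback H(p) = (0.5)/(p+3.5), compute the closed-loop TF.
Closed-loop T = G/(1+GH).
Numerator: G_num * H_den = 0.5*p^2 + 2.15*p + 1.4.
Denominator: G_den * H_den + G_num * H_num = (p^3 + 7.5*p^2 + 18.25*p + 14.875) + (0.25*p + 0.2) = p^3 + 7.5*p^2 + 18.5*p + 15.075.
T(p) = (0.5*p^2 + 2.15*p + 1.4)/(p^3 + 7.5*p^2 + 18.5*p + 15.075)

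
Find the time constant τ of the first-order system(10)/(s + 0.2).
First-order system: τ = -1/pole. Pole = -0.2. τ = -1/(-0.2) = 5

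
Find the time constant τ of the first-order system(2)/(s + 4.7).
First-order system: τ = -1/pole. Pole = -4.7. τ = -1/(-4.7) = 0.2128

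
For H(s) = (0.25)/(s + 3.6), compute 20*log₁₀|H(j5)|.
Substitute s = j*5: H(j5) = 0.0237092 - 0.0329294j.
|H(j5)| = sqrt(Re² + Im²) = 0.04058.
20*log₁₀(0.04058) = -27.83 dB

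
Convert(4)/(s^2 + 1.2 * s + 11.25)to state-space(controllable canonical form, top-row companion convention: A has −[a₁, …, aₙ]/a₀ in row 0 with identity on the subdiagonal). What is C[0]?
Reachable canonical form: C = numerator coefficients (right-aligned, zero-padded to length n).
num = 4, C = [[0, 4]].
C[0] = 0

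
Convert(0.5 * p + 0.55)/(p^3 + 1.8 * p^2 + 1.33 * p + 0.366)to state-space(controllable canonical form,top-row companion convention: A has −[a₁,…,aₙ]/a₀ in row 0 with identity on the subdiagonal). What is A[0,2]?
Reachable canonical form for den = p^3 + 1.8*p^2 + 1.33*p + 0.366: top row of A = -[a₁,a₂,...,aₙ]/a₀, ones on the subdiagonal, zeros elsewhere.
A = [[-1.8, -1.33, -0.366], [1, 0, 0], [0, 1, 0]].
A[0,2] = -0.366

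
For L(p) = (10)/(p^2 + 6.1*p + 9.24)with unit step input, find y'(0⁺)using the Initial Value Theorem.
IVT: y'(0⁺) = lim_{p→∞} p²·Y(p) = lim_{p→∞} p·L(p).
deg(num) = 0, deg(den) = 2, relative degree = 2 ≥ 2, so p·L(p) → 0. Initial slope = 0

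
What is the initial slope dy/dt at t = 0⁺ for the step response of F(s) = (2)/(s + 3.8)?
IVT: y'(0⁺) = lim_{s→∞} s²·Y(s) = lim_{s→∞} s·F(s).
deg(num) = 0, deg(den) = 1, relative degree = 1, so s·F(s) → (leading num)/(leading den) = 2/1 = 2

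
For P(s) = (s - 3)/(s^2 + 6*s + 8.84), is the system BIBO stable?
Denominator: s^2 + 6*s + 8.84 = (s + 3.4)(s + 2.6). Poles: -2.6, -3.4. All Re(p)<0: Yes (stable)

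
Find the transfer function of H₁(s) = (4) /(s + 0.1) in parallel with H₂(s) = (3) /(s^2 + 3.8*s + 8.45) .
Parallel: H = H₁ + H₂ = (n₁·d₂ + n₂·d₁)/(d₁·d₂).
n₁·d₂ = 4*s^2 + 15.2*s + 33.8. n₂·d₁ = 3*s + 0.3. Sum = 4*s^2 + 18.2*s + 34.1. d₁·d₂ = s^3 + 3.9*s^2 + 8.83*s + 0.845.
H(s) = (4*s^2 + 18.2*s + 34.1)/(s^3 + 3.9*s^2 + 8.83*s + 0.845)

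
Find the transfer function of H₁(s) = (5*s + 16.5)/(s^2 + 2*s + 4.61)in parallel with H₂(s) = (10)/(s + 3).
Parallel: H = H₁ + H₂ = (n₁·d₂ + n₂·d₁)/(d₁·d₂).
n₁·d₂ = 5*s^2 + 31.5*s + 49.5. n₂·d₁ = 10*s^2 + 20*s + 46.1. Sum = 15*s^2 + 51.5*s + 95.6. d₁·d₂ = s^3 + 5*s^2 + 10.61*s + 13.83.
H(s) = (15*s^2 + 51.5*s + 95.6)/(s^3 + 5*s^2 + 10.61*s + 13.83)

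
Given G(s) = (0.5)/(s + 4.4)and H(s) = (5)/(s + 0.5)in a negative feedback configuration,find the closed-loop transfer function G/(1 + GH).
Closed-loop T = G/(1+GH).
Numerator: G_num * H_den = 0.5*s + 0.25.
Denominator: G_den * H_den + G_num * H_num = (s^2 + 4.9*s + 2.2) + (2.5) = s^2 + 4.9*s + 4.7.
T(s) = (0.5*s + 0.25)/(s^2 + 4.9*s + 4.7)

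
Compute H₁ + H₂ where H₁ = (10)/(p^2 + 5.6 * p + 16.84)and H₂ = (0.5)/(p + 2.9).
Parallel: H = H₁ + H₂ = (n₁·d₂ + n₂·d₁)/(d₁·d₂).
n₁·d₂ = 10*p + 29. n₂·d₁ = 0.5*p^2 + 2.8*p + 8.42. Sum = 0.5*p^2 + 12.8*p + 37.42. d₁·d₂ = p^3 + 8.5*p^2 + 33.08*p + 48.836.
H(p) = (0.5*p^2 + 12.8*p + 37.42)/(p^3 + 8.5*p^2 + 33.08*p + 48.836)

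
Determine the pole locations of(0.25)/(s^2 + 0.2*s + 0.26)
Set denominator = 0: s^2 + 0.2*s + 0.26 = 0 → Poles: -0.1 + 0.5j, -0.1 - 0.5j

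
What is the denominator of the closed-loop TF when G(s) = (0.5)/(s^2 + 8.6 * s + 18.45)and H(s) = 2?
Characteristic poly = G_den * H_den + G_num * H_num = (s^2 + 8.6*s + 18.45) + (1) = s^2 + 8.6*s + 19.45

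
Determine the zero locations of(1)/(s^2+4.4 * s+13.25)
Numerator is a nonzero constant (1) → Zeros: none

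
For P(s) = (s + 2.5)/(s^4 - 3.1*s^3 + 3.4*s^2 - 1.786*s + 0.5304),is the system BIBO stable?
Denominator: s^4 - 3.1*s^3 + 3.4*s^2 - 1.786*s + 0.5304 = (s - 1.3)(s - 1.2)(s^2 - 0.6*s + 0.34). Poles: 0.3 + 0.5j, 0.3 - 0.5j, 1.2, 1.3. All Re(p)<0: No (unstable)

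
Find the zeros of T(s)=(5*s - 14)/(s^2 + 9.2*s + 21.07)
Set numerator = 0: 5*s - 14 = 0 → Zeros: 2.8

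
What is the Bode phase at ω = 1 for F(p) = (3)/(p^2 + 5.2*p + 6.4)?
Substitute p = j*1: F(j1) = 0.288256 - 0.27758j.
∠F(j1) = atan2(Im, Re) = atan2(-0.27758, 0.288256) = -43.92°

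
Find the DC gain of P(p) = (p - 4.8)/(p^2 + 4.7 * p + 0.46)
DC gain = P(0) = num(0)/den(0) = -4.8/0.46 = -10.43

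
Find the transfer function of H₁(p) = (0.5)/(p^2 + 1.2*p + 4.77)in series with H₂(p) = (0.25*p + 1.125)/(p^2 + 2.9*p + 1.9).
Series: H = H₁ · H₂ = (n₁·n₂)/(d₁·d₂).
Num: n₁·n₂ = 0.125*p + 0.5625. Den: d₁·d₂ = p^4 + 4.1*p^3 + 10.15*p^2 + 16.113*p + 9.063.
H(p) = (0.125*p + 0.5625)/(p^4 + 4.1*p^3 + 10.15*p^2 + 16.113*p + 9.063)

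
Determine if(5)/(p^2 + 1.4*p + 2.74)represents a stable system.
Denominator: p^2 + 1.4*p + 2.74. Poles: -0.7 + 1.5j, -0.7 - 1.5j. All Re(p)<0: Yes (stable)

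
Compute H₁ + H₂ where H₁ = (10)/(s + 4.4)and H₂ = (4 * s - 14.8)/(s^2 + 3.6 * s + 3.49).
Parallel: H = H₁ + H₂ = (n₁·d₂ + n₂·d₁)/(d₁·d₂).
n₁·d₂ = 10*s^2 + 36*s + 34.9. n₂·d₁ = 4*s^2 + 2.8*s - 65.12. Sum = 14*s^2 + 38.8*s - 30.22. d₁·d₂ = s^3 + 8*s^2 + 19.33*s + 15.356.
H(s) = (14*s^2 + 38.8*s - 30.22)/(s^3 + 8*s^2 + 19.33*s + 15.356)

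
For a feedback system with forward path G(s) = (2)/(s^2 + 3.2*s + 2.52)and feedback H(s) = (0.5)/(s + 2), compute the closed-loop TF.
Closed-loop T = G/(1+GH).
Numerator: G_num * H_den = 2*s + 4.
Denominator: G_den * H_den + G_num * H_num = (s^3 + 5.2*s^2 + 8.92*s + 5.04) + (1) = s^3 + 5.2*s^2 + 8.92*s + 6.04.
T(s) = (2*s + 4)/(s^3 + 5.2*s^2 + 8.92*s + 6.04)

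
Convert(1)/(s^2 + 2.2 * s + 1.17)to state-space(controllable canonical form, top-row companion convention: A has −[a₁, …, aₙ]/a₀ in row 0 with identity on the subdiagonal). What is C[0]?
Reachable canonical form: C = numerator coefficients (right-aligned, zero-padded to length n).
num = 1, C = [[0, 1]].
C[0] = 0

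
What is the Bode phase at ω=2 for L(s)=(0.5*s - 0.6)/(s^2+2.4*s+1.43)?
Substitute s = j*2: L(j2) = 0.213932 + 0.0104571j.
∠L(j2) = atan2(Im, Re) = atan2(0.0104571, 0.213932) = 2.80°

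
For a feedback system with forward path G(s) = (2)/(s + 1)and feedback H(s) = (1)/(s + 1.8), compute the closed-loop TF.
Closed-loop T = G/(1+GH).
Numerator: G_num * H_den = 2*s + 3.6.
Denominator: G_den * H_den + G_num * H_num = (s^2 + 2.8*s + 1.8) + (2) = s^2 + 2.8*s + 3.8.
T(s) = (2*s + 3.6)/(s^2 + 2.8*s + 3.8)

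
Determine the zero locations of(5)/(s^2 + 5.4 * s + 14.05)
Numerator is a nonzero constant (5) → Zeros: none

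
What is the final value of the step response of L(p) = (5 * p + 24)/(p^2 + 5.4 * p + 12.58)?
FVT: lim_{t→∞} y(t) = lim_{p→0} p*Y(p) where Y(p) = L(p)/p.
= lim_{p→0} L(p) = L(0) = num(0)/den(0) = 24/12.58 = 1.908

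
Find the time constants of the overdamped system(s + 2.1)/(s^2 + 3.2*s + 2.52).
Overdamped: real poles at -1.4, -1.8. τ = -1/pole → τ₁ = 0.7143, τ₂ = 0.5556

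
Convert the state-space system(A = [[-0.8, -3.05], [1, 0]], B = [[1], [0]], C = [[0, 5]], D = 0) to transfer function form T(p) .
T(p) = C(pI - A)⁻¹B + D.
Characteristic polynomial det(pI - A) = p^2 + 0.8*p + 3.05.
Numerator from C·adj(pI-A)·B + D·det(pI-A) = 5.
T(p) = (5)/(p^2 + 0.8*p + 3.05)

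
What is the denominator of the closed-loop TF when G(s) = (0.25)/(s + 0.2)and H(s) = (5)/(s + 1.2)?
Characteristic poly = G_den * H_den + G_num * H_num = (s^2 + 1.4*s + 0.24) + (1.25) = s^2 + 1.4*s + 1.49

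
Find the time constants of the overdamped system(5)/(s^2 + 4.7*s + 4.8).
Overdamped: real poles at -1.5, -3.2. τ = -1/pole → τ₁ = 0.6667, τ₂ = 0.3125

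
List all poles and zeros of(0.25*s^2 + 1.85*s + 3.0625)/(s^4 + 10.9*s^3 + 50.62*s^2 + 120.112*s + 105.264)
Set denominator = 0: s^4 + 10.9*s^3 + 50.62*s^2 + 120.112*s + 105.264 = (s + 4.3)(s + 1.8)(s^2 + 4.8*s + 13.6) = 0 → Poles: -1.8, -2.4 + 2.8j, -2.4 - 2.8j, -4.3
Set numerator = 0: 0.25*s^2 + 1.85*s + 3.0625 = 0.25*(s + 2.5)(s + 4.9) = 0 → Zeros: -2.5, -4.9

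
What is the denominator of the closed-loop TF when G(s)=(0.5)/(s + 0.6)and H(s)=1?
Characteristic poly = G_den * H_den + G_num * H_num = (s + 0.6) + (0.5) = s + 1.1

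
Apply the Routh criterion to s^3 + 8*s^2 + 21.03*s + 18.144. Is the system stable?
Routh array:
s^3: [1, 21.03]; s^2: [8, 18.144]; s^1: [18.762]; s^0: [18.144]
First column: [1, 8, 18.762, 18.144]. Sign changes = 0.
Yes, stable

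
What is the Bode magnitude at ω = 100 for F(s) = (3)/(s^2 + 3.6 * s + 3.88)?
Substitute s = j*100: F(j100) = -0.000299728 - 1.07944e-05j.
|F(j100)| = sqrt(Re² + Im²) = 0.0002999.
20*log₁₀(0.0002999) = -70.46 dB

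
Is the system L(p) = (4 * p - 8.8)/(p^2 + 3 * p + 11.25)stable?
Denominator: p^2 + 3*p + 11.25. Poles: -1.5 + 3j, -1.5 - 3j. All Re(p)<0: Yes (stable)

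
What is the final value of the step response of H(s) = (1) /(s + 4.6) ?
FVT: lim_{t→∞} y(t) = lim_{s→0} s*Y(s) where Y(s) = H(s)/s.
= lim_{s→0} H(s) = H(0) = num(0)/den(0) = 1/4.6 = 0.2174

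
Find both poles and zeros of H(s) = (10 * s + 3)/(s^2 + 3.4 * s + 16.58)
Set denominator = 0: s^2 + 3.4*s + 16.58 = 0 → Poles: -1.7 + 3.7j, -1.7 - 3.7j
Set numerator = 0: 10*s + 3 = 0 → Zeros: -0.3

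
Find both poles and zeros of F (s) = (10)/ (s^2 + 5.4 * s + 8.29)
Set denominator = 0: s^2 + 5.4*s + 8.29 = 0 → Poles: -2.7 + 1j, -2.7 - 1j
Numerator is a nonzero constant (10) → Zeros: none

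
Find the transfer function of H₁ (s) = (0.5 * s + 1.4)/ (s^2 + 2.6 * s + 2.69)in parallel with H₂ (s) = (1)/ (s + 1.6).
Parallel: H = H₁ + H₂ = (n₁·d₂ + n₂·d₁)/(d₁·d₂).
n₁·d₂ = 0.5*s^2 + 2.2*s + 2.24. n₂·d₁ = s^2 + 2.6*s + 2.69. Sum = 1.5*s^2 + 4.8*s + 4.93. d₁·d₂ = s^3 + 4.2*s^2 + 6.85*s + 4.304.
H(s) = (1.5*s^2 + 4.8*s + 4.93)/(s^3 + 4.2*s^2 + 6.85*s + 4.304)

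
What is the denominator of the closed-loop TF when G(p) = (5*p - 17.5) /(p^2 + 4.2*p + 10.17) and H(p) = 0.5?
Characteristic poly = G_den * H_den + G_num * H_num = (p^2 + 4.2*p + 10.17) + (2.5*p - 8.75) = p^2 + 6.7*p + 1.42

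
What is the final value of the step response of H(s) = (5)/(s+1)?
FVT: lim_{t→∞} y(t) = lim_{s→0} s*Y(s) where Y(s) = H(s)/s.
= lim_{s→0} H(s) = H(0) = num(0)/den(0) = 5/1 = 5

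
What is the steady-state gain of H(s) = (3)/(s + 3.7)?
DC gain = H(0) = num(0)/den(0) = 3/3.7 = 0.8108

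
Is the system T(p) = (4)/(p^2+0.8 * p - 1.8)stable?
Denominator: p^2 + 0.8*p - 1.8 = (p - 1)(p + 1.8). Poles: -1.8, 1. All Re(p)<0: No (unstable)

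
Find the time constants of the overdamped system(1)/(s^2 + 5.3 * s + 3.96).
Overdamped: real poles at -0.9, -4.4. τ = -1/pole → τ₁ = 1.111, τ₂ = 0.2273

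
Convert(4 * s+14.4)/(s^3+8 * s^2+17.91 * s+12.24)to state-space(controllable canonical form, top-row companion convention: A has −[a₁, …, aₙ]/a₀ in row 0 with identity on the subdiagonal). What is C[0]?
Reachable canonical form: C = numerator coefficients (right-aligned, zero-padded to length n).
num = 4*s + 14.4, C = [[0, 4, 14.4]].
C[0] = 0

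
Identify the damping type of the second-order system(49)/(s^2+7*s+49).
Standard form: ωn²/(s²+2ζωn·s+ωn²) gives ωn=7, ζ=0.5.
Underdamped (ζ = 0.5 < 1)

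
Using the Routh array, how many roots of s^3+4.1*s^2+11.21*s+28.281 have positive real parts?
Routh array:
s^3: [1, 11.21]; s^2: [4.1, 28.281]; s^1: [4.3122]; s^0: [28.281]
First column: [1, 4.1, 4.3122, 28.281]. Sign changes = RHP roots = 0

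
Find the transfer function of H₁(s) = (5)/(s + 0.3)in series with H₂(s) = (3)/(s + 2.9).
Series: H = H₁ · H₂ = (n₁·n₂)/(d₁·d₂).
Num: n₁·n₂ = 15. Den: d₁·d₂ = s^2 + 3.2*s + 0.87.
H(s) = (15)/(s^2 + 3.2*s + 0.87)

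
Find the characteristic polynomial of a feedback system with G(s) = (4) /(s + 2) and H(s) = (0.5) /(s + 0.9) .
Characteristic poly = G_den * H_den + G_num * H_num = (s^2 + 2.9*s + 1.8) + (2) = s^2 + 2.9*s + 3.8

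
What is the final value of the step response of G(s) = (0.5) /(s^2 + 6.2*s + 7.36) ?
FVT: lim_{t→∞} y(t) = lim_{s→0} s*Y(s) where Y(s) = G(s)/s.
= lim_{s→0} G(s) = G(0) = num(0)/den(0) = 0.5/7.36 = 0.06793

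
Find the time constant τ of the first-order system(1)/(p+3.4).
First-order system: τ = -1/pole. Pole = -3.4. τ = -1/(-3.4) = 0.2941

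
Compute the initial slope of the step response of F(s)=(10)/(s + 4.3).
IVT: y'(0⁺) = lim_{s→∞} s²·Y(s) = lim_{s→∞} s·F(s).
deg(num) = 0, deg(den) = 1, relative degree = 1, so s·F(s) → (leading num)/(leading den) = 10/1 = 10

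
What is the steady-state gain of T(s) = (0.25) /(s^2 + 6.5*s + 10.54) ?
DC gain = T(0) = num(0)/den(0) = 0.25/10.54 = 0.02372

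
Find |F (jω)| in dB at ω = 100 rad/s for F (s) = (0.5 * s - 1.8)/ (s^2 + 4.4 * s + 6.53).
Substitute s = j*100: F(j100) = 0.000399631 - 0.00498567j.
|F(j100)| = sqrt(Re² + Im²) = 0.005002.
20*log₁₀(0.005002) = -46.02 dB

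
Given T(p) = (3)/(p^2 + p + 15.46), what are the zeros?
Numerator is a nonzero constant (3) → Zeros: none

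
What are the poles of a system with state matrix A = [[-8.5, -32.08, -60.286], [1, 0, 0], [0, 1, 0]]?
Eigenvalues solve det(λI - A) = 0.
Characteristic polynomial: λ^3 + 8.5*λ^2 + 32.08*λ + 60.286 = 0.
Factor: (λ + 4.3)(λ^2 + 4.2*λ + 14.02) = 0.
Roots: -2.1 + 3.1j, -2.1 - 3.1j, -4.3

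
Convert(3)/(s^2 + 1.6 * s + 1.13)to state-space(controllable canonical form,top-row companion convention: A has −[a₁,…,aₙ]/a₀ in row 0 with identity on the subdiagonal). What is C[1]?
Reachable canonical form: C = numerator coefficients (right-aligned, zero-padded to length n).
num = 3, C = [[0, 3]].
C[1] = 3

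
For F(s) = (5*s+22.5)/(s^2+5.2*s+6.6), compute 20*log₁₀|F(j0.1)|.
Substitute s = j*0.1: F(j0.1) = 3.39909 - 0.192341j.
|F(j0.1)| = sqrt(Re² + Im²) = 3.405.
20*log₁₀(3.405) = 10.64 dB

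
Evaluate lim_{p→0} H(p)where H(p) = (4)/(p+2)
DC gain = H(0) = num(0)/den(0) = 4/2 = 2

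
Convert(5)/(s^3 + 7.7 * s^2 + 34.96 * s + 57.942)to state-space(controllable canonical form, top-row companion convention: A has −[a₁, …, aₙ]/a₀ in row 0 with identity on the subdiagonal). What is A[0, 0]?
Reachable canonical form for den = s^3 + 7.7*s^2 + 34.96*s + 57.942: top row of A = -[a₁,a₂,...,aₙ]/a₀, ones on the subdiagonal, zeros elsewhere.
A = [[-7.7, -34.96, -57.942], [1, 0, 0], [0, 1, 0]].
A[0,0] = -7.7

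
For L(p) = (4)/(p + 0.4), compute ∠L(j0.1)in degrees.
Substitute p = j*0.1: L(j0.1) = 9.41176 - 2.35294j.
∠L(j0.1) = atan2(Im, Re) = atan2(-2.35294, 9.41176) = -14.04°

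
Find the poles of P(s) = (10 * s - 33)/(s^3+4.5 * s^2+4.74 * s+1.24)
Set denominator = 0: s^3 + 4.5*s^2 + 4.74*s + 1.24 = (s + 0.4)(s + 1)(s + 3.1) = 0 → Poles: -0.4, -1, -3.1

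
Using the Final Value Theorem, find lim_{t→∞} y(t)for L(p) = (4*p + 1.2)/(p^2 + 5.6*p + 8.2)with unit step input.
FVT: lim_{t→∞} y(t) = lim_{p→0} p*Y(p) where Y(p) = L(p)/p.
= lim_{p→0} L(p) = L(0) = num(0)/den(0) = 1.2/8.2 = 0.1463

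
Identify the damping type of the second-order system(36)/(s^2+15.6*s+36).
Standard form: ωn²/(s²+2ζωn·s+ωn²) gives ωn=6, ζ=1.3.
Overdamped (ζ = 1.3 > 1)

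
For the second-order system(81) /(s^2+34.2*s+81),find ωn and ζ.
Standard form: ωn²/(s²+2ζωn·s+ωn²).
const=81=ωn² → ωn=9, s coeff=34.2=2ζωn → ζ=1.9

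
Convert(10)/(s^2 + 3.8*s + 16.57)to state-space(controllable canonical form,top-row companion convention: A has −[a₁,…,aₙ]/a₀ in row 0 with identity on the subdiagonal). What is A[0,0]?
Reachable canonical form for den = s^2 + 3.8*s + 16.57: top row of A = -[a₁,a₂,...,aₙ]/a₀, ones on the subdiagonal, zeros elsewhere.
A = [[-3.8, -16.57], [1, 0]].
A[0,0] = -3.8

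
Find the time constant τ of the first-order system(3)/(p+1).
First-order system: τ = -1/pole. Pole = -1. τ = -1/(-1) = 1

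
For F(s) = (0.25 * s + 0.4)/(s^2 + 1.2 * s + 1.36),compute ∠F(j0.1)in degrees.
Substitute s = j*0.1: F(j0.1) = 0.295607 - 0.00775764j.
∠F(j0.1) = atan2(Im, Re) = atan2(-0.00775764, 0.295607) = -1.50°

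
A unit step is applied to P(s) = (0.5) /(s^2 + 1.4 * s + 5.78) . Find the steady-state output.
FVT: lim_{t→∞} y(t) = lim_{s→0} s*Y(s) where Y(s) = P(s)/s.
= lim_{s→0} P(s) = P(0) = num(0)/den(0) = 0.5/5.78 = 0.08651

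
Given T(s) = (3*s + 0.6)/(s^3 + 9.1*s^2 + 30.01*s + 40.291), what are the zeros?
Set numerator = 0: 3*s + 0.6 = 0 → Zeros: -0.2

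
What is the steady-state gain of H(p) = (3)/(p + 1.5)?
DC gain = H(0) = num(0)/den(0) = 3/1.5 = 2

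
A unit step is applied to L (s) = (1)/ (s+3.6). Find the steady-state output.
FVT: lim_{t→∞} y(t) = lim_{s→0} s*Y(s) where Y(s) = L(s)/s.
= lim_{s→0} L(s) = L(0) = num(0)/den(0) = 1/3.6 = 0.2778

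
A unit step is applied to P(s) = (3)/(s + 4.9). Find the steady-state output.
FVT: lim_{t→∞} y(t) = lim_{s→0} s*Y(s) where Y(s) = P(s)/s.
= lim_{s→0} P(s) = P(0) = num(0)/den(0) = 3/4.9 = 0.6122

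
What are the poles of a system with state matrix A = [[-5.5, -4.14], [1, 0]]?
Eigenvalues solve det(λI - A) = 0.
Characteristic polynomial: λ^2 + 5.5*λ + 4.14 = 0.
Factor: (λ + 4.6)(λ + 0.9) = 0.
Roots: -0.9, -4.6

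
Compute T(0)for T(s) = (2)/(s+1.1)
DC gain = T(0) = num(0)/den(0) = 2/1.1 = 1.818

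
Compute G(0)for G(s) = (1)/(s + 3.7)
DC gain = G(0) = num(0)/den(0) = 1/3.7 = 0.2703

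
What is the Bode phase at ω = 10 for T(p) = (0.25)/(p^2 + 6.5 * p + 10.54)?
Substitute p = j*10: T(j10) = -0.00182899 - 0.00132891j.
∠T(j10) = atan2(Im, Re) = atan2(-0.00132891, -0.00182899) = -144.00°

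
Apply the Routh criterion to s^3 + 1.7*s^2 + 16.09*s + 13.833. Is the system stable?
Routh array:
s^3: [1, 16.09]; s^2: [1.7, 13.833]; s^1: [7.95294]; s^0: [13.833]
First column: [1, 1.7, 7.95294, 13.833]. Sign changes = 0.
Yes, stable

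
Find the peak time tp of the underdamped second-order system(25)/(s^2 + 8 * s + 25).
Standard form: ωn²/(s²+2ζωn·s+ωn²) → ωn = 5, ζ = 0.8.
ωd = ωn·√(1-ζ²) = 5·√(1-0.8²) = 3.
tp = π/ωd = π/3 = 1.047 s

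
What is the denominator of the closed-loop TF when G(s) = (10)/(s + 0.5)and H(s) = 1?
Characteristic poly = G_den * H_den + G_num * H_num = (s + 0.5) + (10) = s + 10.5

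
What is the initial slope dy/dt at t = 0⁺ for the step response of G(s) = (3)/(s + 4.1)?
IVT: y'(0⁺) = lim_{s→∞} s²·Y(s) = lim_{s→∞} s·G(s).
deg(num) = 0, deg(den) = 1, relative degree = 1, so s·G(s) → (leading num)/(leading den) = 3/1 = 3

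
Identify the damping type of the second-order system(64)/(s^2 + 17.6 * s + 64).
Standard form: ωn²/(s²+2ζωn·s+ωn²) gives ωn=8, ζ=1.1.
Overdamped (ζ = 1.1 > 1)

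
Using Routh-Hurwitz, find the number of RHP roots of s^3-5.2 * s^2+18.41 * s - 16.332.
Routh array:
s^3: [1, 18.41]; s^2: [-5.2, -16.332]; s^1: [15.2692]; s^0: [-16.332]
First column: [1, -5.2, 15.2692, -16.332]. Sign changes = RHP roots = 3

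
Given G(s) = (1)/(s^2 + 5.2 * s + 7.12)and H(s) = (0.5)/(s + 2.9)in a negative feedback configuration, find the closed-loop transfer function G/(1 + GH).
Closed-loop T = G/(1+GH).
Numerator: G_num * H_den = s + 2.9.
Denominator: G_den * H_den + G_num * H_num = (s^3 + 8.1*s^2 + 22.2*s + 20.648) + (0.5) = s^3 + 8.1*s^2 + 22.2*s + 21.148.
T(s) = (s + 2.9)/(s^3 + 8.1*s^2 + 22.2*s + 21.148)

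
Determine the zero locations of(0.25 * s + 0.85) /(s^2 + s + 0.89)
Set numerator = 0: 0.25*s + 0.85 = 0 → Zeros: -3.4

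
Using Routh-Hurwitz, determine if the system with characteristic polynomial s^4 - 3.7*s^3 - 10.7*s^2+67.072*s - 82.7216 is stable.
Routh array:
s^4: [1, -10.7, -82.7216]; s^3: [-3.7, 67.072]; s^2: [7.42757, -82.7216]; s^1: [25.8647]; s^0: [-82.7216]
First column: [1, -3.7, 7.42757, 25.8647, -82.7216]. Sign changes = 3.
No, unstable (3 RHP root(s))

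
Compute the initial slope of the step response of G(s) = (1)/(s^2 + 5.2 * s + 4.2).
IVT: y'(0⁺) = lim_{s→∞} s²·Y(s) = lim_{s→∞} s·G(s).
deg(num) = 0, deg(den) = 2, relative degree = 2 ≥ 2, so s·G(s) → 0. Initial slope = 0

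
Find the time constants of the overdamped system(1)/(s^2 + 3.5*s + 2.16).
Overdamped: real poles at -2.7, -0.8. τ = -1/pole → τ₁ = 0.3704, τ₂ = 1.25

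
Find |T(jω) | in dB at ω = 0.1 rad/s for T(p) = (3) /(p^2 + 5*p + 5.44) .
Substitute p = j*0.1: T(j0.1) = 0.547841 - 0.0504458j.
|T(j0.1)| = sqrt(Re² + Im²) = 0.5502.
20*log₁₀(0.5502) = -5.19 dB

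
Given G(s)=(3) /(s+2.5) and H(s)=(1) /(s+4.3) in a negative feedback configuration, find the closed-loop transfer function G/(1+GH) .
Closed-loop T = G/(1+GH).
Numerator: G_num * H_den = 3*s + 12.9.
Denominator: G_den * H_den + G_num * H_num = (s^2 + 6.8*s + 10.75) + (3) = s^2 + 6.8*s + 13.75.
T(s) = (3*s + 12.9)/(s^2 + 6.8*s + 13.75)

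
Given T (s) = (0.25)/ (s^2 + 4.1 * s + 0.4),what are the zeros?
Numerator is a nonzero constant (0.25) → Zeros: none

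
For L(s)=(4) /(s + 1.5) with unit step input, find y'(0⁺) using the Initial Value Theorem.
IVT: y'(0⁺) = lim_{s→∞} s²·Y(s) = lim_{s→∞} s·L(s).
deg(num) = 0, deg(den) = 1, relative degree = 1, so s·L(s) → (leading num)/(leading den) = 4/1 = 4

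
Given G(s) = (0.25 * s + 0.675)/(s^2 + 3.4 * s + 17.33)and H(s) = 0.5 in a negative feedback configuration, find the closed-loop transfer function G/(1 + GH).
Closed-loop T = G/(1+GH).
Numerator: G_num * H_den = 0.25*s + 0.675.
Denominator: G_den * H_den + G_num * H_num = (s^2 + 3.4*s + 17.33) + (0.125*s + 0.3375) = s^2 + 3.525*s + 17.6675.
T(s) = (0.25*s + 0.675)/(s^2 + 3.525*s + 17.6675)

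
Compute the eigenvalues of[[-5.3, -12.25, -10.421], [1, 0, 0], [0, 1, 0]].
Eigenvalues solve det(λI - A) = 0.
Characteristic polynomial: λ^3 + 5.3*λ^2 + 12.25*λ + 10.421 = 0.
Factor: (λ + 1.7)(λ^2 + 3.6*λ + 6.13) = 0.
Roots: -1.7, -1.8 + 1.7j, -1.8 - 1.7j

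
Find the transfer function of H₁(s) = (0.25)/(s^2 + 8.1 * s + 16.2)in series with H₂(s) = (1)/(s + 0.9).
Series: H = H₁ · H₂ = (n₁·n₂)/(d₁·d₂).
Num: n₁·n₂ = 0.25. Den: d₁·d₂ = s^3 + 9*s^2 + 23.49*s + 14.58.
H(s) = (0.25)/(s^3 + 9*s^2 + 23.49*s + 14.58)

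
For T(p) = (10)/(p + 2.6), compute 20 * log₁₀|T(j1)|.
Substitute p = j*1: T(j1) = 3.35052 - 1.28866j.
|T(j1)| = sqrt(Re² + Im²) = 3.59.
20*log₁₀(3.59) = 11.10 dB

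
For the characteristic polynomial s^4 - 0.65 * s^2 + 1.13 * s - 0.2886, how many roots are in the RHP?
s^4 - 0.65*s^2 + 1.13*s - 0.2886 = (s + 1.3)(s - 0.3)(s^2 - s + 0.74). Poles: -1.3, 0.3, 0.5 + 0.7j, 0.5 - 0.7j. RHP poles (Re>0): 3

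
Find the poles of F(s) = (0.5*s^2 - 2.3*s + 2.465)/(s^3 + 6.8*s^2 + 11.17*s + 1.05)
Set denominator = 0: s^3 + 6.8*s^2 + 11.17*s + 1.05 = (s + 0.1)(s + 4.2)(s + 2.5) = 0 → Poles: -0.1, -2.5, -4.2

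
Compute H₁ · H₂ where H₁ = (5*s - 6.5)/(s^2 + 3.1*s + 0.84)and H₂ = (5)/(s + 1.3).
Series: H = H₁ · H₂ = (n₁·n₂)/(d₁·d₂).
Num: n₁·n₂ = 25*s - 32.5. Den: d₁·d₂ = s^3 + 4.4*s^2 + 4.87*s + 1.092.
H(s) = (25*s - 32.5)/(s^3 + 4.4*s^2 + 4.87*s + 1.092)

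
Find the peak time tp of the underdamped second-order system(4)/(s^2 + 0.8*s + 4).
Standard form: ωn²/(s²+2ζωn·s+ωn²) → ωn = 2, ζ = 0.2.
ωd = ωn·√(1-ζ²) = 2·√(1-0.2²) = 1.96.
tp = π/ωd = π/1.96 = 1.603 s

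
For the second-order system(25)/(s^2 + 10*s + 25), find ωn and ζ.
Standard form: ωn²/(s²+2ζωn·s+ωn²).
const=25=ωn² → ωn=5, s coeff=10=2ζωn → ζ=1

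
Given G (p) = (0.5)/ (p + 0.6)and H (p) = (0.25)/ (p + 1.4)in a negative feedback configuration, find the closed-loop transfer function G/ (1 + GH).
Closed-loop T = G/(1+GH).
Numerator: G_num * H_den = 0.5*p + 0.7.
Denominator: G_den * H_den + G_num * H_num = (p^2 + 2*p + 0.84) + (0.125) = p^2 + 2*p + 0.965.
T(p) = (0.5*p + 0.7)/(p^2 + 2*p + 0.965)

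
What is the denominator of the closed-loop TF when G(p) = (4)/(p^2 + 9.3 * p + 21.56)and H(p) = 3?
Characteristic poly = G_den * H_den + G_num * H_num = (p^2 + 9.3*p + 21.56) + (12) = p^2 + 9.3*p + 33.56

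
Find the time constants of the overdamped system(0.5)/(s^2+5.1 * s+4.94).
Overdamped: real poles at -3.8, -1.3. τ = -1/pole → τ₁ = 0.2632, τ₂ = 0.7692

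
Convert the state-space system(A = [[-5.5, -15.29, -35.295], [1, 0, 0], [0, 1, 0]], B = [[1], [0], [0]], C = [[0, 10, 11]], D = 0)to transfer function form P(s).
P(s) = C(sI - A)⁻¹B + D.
Characteristic polynomial det(sI - A) = s^3 + 5.5*s^2 + 15.29*s + 35.295.
Numerator from C·adj(sI-A)·B + D·det(sI-A) = 10*s + 11.
P(s) = (10*s + 11)/(s^3 + 5.5*s^2 + 15.29*s + 35.295)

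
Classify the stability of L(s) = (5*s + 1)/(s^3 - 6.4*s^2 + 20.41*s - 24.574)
Denominator: s^3 - 6.4*s^2 + 20.41*s - 24.574 = (s - 2.2)(s^2 - 4.2*s + 11.17). Poles: 2.1 + 2.6j, 2.1 - 2.6j, 2.2. Unstable (3 pole(s) in RHP)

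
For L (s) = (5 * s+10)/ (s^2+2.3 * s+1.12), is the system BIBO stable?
Denominator: s^2 + 2.3*s + 1.12 = (s + 1.6)(s + 0.7). Poles: -0.7, -1.6. All Re(p)<0: Yes (stable)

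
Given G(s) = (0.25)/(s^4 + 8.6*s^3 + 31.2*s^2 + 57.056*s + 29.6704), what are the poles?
Set denominator = 0: s^4 + 8.6*s^3 + 31.2*s^2 + 57.056*s + 29.6704 = (s + 3.8)(s + 0.8)(s^2 + 4*s + 9.76) = 0 → Poles: -0.8, -2 + 2.4j, -2 - 2.4j, -3.8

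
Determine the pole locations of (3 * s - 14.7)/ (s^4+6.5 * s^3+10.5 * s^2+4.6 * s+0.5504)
Set denominator = 0: s^4 + 6.5*s^3 + 10.5*s^2 + 4.6*s + 0.5504 = (s + 4.3)(s + 1.6)(s + 0.2)(s + 0.4) = 0 → Poles: -0.2, -0.4, -1.6, -4.3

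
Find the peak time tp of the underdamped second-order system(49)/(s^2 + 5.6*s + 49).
Standard form: ωn²/(s²+2ζωn·s+ωn²) → ωn = 7, ζ = 0.4.
ωd = ωn·√(1-ζ²) = 7·√(1-0.4²) = 6.416.
tp = π/ωd = π/6.416 = 0.4897 s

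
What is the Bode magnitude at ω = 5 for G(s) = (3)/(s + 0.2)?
Substitute s = j*5: G(j5) = 0.0239617 - 0.599042j.
|G(j5)| = sqrt(Re² + Im²) = 0.5995.
20*log₁₀(0.5995) = -4.44 dB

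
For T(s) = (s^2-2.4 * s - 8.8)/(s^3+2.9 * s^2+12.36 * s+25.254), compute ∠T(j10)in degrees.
Substitute s = j*10: T(j10) = 0.0594606 - 0.106182j.
∠T(j10) = atan2(Im, Re) = atan2(-0.106182, 0.0594606) = -60.75°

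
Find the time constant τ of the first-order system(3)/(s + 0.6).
First-order system: τ = -1/pole. Pole = -0.6. τ = -1/(-0.6) = 1.667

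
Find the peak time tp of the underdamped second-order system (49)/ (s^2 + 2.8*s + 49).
Standard form: ωn²/(s²+2ζωn·s+ωn²) → ωn = 7, ζ = 0.2.
ωd = ωn·√(1-ζ²) = 7·√(1-0.2²) = 6.859.
tp = π/ωd = π/6.859 = 0.4581 s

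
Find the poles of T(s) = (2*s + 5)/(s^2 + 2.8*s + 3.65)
Set denominator = 0: s^2 + 2.8*s + 3.65 = 0 → Poles: -1.4 + 1.3j, -1.4 - 1.3j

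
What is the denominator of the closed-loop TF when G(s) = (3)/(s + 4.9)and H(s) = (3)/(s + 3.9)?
Characteristic poly = G_den * H_den + G_num * H_num = (s^2 + 8.8*s + 19.11) + (9) = s^2 + 8.8*s + 28.11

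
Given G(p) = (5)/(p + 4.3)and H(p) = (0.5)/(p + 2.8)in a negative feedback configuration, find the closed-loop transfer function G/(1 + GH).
Closed-loop T = G/(1+GH).
Numerator: G_num * H_den = 5*p + 14.
Denominator: G_den * H_den + G_num * H_num = (p^2 + 7.1*p + 12.04) + (2.5) = p^2 + 7.1*p + 14.54.
T(p) = (5*p + 14)/(p^2 + 7.1*p + 14.54)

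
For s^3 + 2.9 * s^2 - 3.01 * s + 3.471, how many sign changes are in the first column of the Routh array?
Routh array:
s^3: [1, -3.01]; s^2: [2.9, 3.471]; s^1: [-4.2069]; s^0: [3.471]
First column: [1, 2.9, -4.2069, 3.471]. Sign changes = 2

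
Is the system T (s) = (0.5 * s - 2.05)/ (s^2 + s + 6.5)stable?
Denominator: s^2 + s + 6.5. Poles: -0.5 + 2.5j, -0.5 - 2.5j. All Re(p)<0: Yes (stable)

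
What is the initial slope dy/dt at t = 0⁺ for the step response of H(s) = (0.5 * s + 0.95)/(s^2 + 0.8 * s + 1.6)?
IVT: y'(0⁺) = lim_{s→∞} s²·Y(s) = lim_{s→∞} s·H(s).
deg(num) = 1, deg(den) = 2, relative degree = 1, so s·H(s) → (leading num)/(leading den) = 0.5/1 = 0.5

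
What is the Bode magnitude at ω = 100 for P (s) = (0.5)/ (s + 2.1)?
Substitute s = j*100: P(j100) = 0.000104954 - 0.0049978j.
|P(j100)| = sqrt(Re² + Im²) = 0.004999.
20*log₁₀(0.004999) = -46.02 dB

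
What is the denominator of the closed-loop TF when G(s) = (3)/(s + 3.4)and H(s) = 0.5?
Characteristic poly = G_den * H_den + G_num * H_num = (s + 3.4) + (1.5) = s + 4.9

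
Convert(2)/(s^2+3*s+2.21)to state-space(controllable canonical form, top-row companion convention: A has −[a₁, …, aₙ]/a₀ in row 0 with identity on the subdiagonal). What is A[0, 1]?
Reachable canonical form for den = s^2 + 3*s + 2.21: top row of A = -[a₁,a₂,...,aₙ]/a₀, ones on the subdiagonal, zeros elsewhere.
A = [[-3, -2.21], [1, 0]].
A[0,1] = -2.21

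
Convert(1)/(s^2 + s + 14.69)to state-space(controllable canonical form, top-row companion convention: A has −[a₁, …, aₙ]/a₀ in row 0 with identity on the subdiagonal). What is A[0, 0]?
Reachable canonical form for den = s^2 + s + 14.69: top row of A = -[a₁,a₂,...,aₙ]/a₀, ones on the subdiagonal, zeros elsewhere.
A = [[-1, -14.69], [1, 0]].
A[0,0] = -1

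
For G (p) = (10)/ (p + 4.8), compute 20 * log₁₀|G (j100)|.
Substitute p = j*100: G(j100) = 0.00478897 - 0.0997701j.
|G(j100)| = sqrt(Re² + Im²) = 0.09988.
20*log₁₀(0.09988) = -20.01 dB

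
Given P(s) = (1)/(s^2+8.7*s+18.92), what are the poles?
Set denominator = 0: s^2 + 8.7*s + 18.92 = (s + 4.4)(s + 4.3) = 0 → Poles: -4.3, -4.4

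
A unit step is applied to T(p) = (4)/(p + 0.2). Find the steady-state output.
FVT: lim_{t→∞} y(t) = lim_{p→0} p*Y(p) where Y(p) = T(p)/p.
= lim_{p→0} T(p) = T(0) = num(0)/den(0) = 4/0.2 = 20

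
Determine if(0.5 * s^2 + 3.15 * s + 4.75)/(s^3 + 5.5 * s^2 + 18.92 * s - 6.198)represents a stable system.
Denominator: s^3 + 5.5*s^2 + 18.92*s - 6.198 = (s - 0.3)(s^2 + 5.8*s + 20.66). Poles: -2.9 + 3.5j, -2.9 - 3.5j, 0.3. All Re(p)<0: No (unstable)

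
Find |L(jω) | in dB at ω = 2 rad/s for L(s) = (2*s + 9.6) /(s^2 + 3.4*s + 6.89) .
Substitute s = j*2: L(j2) = 1.00645 - 0.984025j.
|L(j2)| = sqrt(Re² + Im²) = 1.408.
20*log₁₀(1.408) = 2.97 dB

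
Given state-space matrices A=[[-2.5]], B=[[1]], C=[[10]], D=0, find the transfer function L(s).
L(s) = C(sI - A)⁻¹B + D.
Characteristic polynomial det(sI - A) = s + 2.5.
Numerator from C·adj(sI-A)·B + D·det(sI-A) = 10.
L(s) = (10)/(s + 2.5)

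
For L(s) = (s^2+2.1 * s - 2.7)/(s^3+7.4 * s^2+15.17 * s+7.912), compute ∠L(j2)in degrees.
Substitute s = j*2: L(j2) = 0.246675 + 0.060435j.
∠L(j2) = atan2(Im, Re) = atan2(0.060435, 0.246675) = 13.77°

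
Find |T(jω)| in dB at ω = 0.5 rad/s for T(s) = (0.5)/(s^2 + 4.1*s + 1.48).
Substitute s = j*0.5: T(j0.5) = 0.107604 - 0.17934j.
|T(j0.5)| = sqrt(Re² + Im²) = 0.2091.
20*log₁₀(0.2091) = -13.59 dB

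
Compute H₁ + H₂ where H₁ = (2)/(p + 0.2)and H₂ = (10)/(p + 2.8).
Parallel: H = H₁ + H₂ = (n₁·d₂ + n₂·d₁)/(d₁·d₂).
n₁·d₂ = 2*p + 5.6. n₂·d₁ = 10*p + 2. Sum = 12*p + 7.6. d₁·d₂ = p^2 + 3*p + 0.56.
H(p) = (12*p + 7.6)/(p^2 + 3*p + 0.56)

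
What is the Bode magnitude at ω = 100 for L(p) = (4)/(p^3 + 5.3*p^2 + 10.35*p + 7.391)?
Substitute p = j*100: L(j100) = -2.11814e-07 + 3.99291e-06j.
|L(j100)| = sqrt(Re² + Im²) = 3.999e-06.
20*log₁₀(3.999e-06) = -107.96 dB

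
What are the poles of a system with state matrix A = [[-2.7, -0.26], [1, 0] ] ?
Eigenvalues solve det(λI - A) = 0.
Characteristic polynomial: λ^2 + 2.7*λ + 0.26 = 0.
Factor: (λ + 2.6)(λ + 0.1) = 0.
Roots: -0.1, -2.6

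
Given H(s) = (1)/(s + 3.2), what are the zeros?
Numerator is a nonzero constant (1) → Zeros: none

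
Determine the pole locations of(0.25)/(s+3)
Set denominator = 0: s + 3 = 0 → Poles: -3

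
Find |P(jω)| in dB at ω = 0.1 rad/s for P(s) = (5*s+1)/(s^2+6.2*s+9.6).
Substitute s = j*0.1: P(j0.1) = 0.107198 + 0.0452072j.
|P(j0.1)| = sqrt(Re² + Im²) = 0.1163.
20*log₁₀(0.1163) = -18.69 dB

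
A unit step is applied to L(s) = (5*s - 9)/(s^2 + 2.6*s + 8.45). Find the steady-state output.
FVT: lim_{t→∞} y(t) = lim_{s→0} s*Y(s) where Y(s) = L(s)/s.
= lim_{s→0} L(s) = L(0) = num(0)/den(0) = -9/8.45 = -1.065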